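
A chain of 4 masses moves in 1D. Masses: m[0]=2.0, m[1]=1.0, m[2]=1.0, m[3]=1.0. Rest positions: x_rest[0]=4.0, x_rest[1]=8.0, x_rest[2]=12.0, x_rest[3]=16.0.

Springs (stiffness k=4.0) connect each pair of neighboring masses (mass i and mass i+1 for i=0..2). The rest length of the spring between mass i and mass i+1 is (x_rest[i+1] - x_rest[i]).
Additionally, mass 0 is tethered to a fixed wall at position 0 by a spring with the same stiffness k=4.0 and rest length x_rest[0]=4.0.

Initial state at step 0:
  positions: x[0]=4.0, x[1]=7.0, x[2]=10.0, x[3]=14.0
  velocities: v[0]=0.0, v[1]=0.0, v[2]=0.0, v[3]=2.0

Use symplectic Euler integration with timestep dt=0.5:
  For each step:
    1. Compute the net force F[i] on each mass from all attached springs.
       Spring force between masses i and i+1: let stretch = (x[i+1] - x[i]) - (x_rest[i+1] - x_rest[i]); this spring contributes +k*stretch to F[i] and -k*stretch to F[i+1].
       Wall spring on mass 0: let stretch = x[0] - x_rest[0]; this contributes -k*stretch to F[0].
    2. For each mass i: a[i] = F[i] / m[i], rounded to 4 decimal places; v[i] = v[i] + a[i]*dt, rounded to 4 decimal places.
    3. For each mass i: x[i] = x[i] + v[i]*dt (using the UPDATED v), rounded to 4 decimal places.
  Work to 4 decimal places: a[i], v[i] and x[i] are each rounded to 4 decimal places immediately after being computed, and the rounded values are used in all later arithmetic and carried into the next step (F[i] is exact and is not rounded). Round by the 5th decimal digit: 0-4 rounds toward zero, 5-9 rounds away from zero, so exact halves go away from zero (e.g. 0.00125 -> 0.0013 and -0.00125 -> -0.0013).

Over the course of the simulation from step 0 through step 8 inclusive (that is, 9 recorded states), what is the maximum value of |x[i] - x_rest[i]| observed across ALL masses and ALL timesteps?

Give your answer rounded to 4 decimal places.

Step 0: x=[4.0000 7.0000 10.0000 14.0000] v=[0.0000 0.0000 0.0000 2.0000]
Step 1: x=[3.5000 7.0000 11.0000 15.0000] v=[-1.0000 0.0000 2.0000 2.0000]
Step 2: x=[3.0000 7.5000 12.0000 16.0000] v=[-1.0000 1.0000 2.0000 2.0000]
Step 3: x=[3.2500 8.0000 12.5000 17.0000] v=[0.5000 1.0000 1.0000 2.0000]
Step 4: x=[4.2500 8.2500 13.0000 17.5000] v=[2.0000 0.5000 1.0000 1.0000]
Step 5: x=[5.1250 9.2500 13.2500 17.5000] v=[1.7500 2.0000 0.5000 0.0000]
Step 6: x=[5.5000 10.1250 13.7500 17.2500] v=[0.7500 1.7500 1.0000 -0.5000]
Step 7: x=[5.4375 10.0000 14.1250 17.5000] v=[-0.1250 -0.2500 0.7500 0.5000]
Step 8: x=[4.9375 9.4375 13.7500 18.3750] v=[-1.0000 -1.1250 -0.7500 1.7500]
Max displacement = 2.3750

Answer: 2.3750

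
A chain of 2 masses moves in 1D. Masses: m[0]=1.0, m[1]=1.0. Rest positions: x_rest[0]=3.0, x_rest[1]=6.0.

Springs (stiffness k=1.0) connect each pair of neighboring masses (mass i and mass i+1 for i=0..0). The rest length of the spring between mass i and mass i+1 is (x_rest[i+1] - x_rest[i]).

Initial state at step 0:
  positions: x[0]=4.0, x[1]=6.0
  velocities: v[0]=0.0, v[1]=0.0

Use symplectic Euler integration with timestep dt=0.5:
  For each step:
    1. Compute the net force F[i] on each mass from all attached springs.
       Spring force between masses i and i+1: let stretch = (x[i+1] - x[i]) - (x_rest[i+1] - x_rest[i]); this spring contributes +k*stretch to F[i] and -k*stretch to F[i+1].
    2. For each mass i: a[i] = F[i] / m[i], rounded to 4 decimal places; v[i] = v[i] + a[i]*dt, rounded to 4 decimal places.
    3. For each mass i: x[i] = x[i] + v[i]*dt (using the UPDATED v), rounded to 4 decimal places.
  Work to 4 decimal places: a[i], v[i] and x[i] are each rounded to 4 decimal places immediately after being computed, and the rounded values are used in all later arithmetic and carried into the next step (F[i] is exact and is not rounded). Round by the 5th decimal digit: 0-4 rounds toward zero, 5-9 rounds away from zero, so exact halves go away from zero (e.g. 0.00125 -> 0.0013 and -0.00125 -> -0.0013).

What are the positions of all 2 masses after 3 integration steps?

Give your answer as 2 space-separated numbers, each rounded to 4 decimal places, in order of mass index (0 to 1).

Answer: 3.0625 6.9375

Derivation:
Step 0: x=[4.0000 6.0000] v=[0.0000 0.0000]
Step 1: x=[3.7500 6.2500] v=[-0.5000 0.5000]
Step 2: x=[3.3750 6.6250] v=[-0.7500 0.7500]
Step 3: x=[3.0625 6.9375] v=[-0.6250 0.6250]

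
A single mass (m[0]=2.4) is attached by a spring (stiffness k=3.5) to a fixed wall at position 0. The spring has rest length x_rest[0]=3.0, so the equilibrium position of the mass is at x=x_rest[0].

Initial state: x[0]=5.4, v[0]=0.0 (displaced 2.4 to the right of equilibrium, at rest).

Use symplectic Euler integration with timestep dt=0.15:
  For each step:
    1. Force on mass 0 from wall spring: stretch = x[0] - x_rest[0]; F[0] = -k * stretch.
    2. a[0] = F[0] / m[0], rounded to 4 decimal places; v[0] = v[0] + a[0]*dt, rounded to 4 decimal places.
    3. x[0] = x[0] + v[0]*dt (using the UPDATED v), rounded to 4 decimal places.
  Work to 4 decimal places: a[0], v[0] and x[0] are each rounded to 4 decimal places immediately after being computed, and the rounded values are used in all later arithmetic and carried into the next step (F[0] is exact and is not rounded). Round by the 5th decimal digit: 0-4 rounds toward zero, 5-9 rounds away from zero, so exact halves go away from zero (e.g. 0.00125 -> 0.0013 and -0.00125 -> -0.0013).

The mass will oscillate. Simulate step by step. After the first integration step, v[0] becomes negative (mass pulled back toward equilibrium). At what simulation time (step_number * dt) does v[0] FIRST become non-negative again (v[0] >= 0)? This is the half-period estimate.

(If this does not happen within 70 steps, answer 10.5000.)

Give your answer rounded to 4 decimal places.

Answer: 2.7000

Derivation:
Step 0: x=[5.4000] v=[0.0000]
Step 1: x=[5.3213] v=[-0.5250]
Step 2: x=[5.1664] v=[-1.0328]
Step 3: x=[4.9404] v=[-1.5067]
Step 4: x=[4.6507] v=[-1.9312]
Step 5: x=[4.3069] v=[-2.2923]
Step 6: x=[3.9202] v=[-2.5782]
Step 7: x=[3.5033] v=[-2.7795]
Step 8: x=[3.0699] v=[-2.8896]
Step 9: x=[2.6342] v=[-2.9049]
Step 10: x=[2.2105] v=[-2.8249]
Step 11: x=[1.8127] v=[-2.6522]
Step 12: x=[1.4538] v=[-2.3925]
Step 13: x=[1.1457] v=[-2.0543]
Step 14: x=[0.8984] v=[-1.6487]
Step 15: x=[0.7201] v=[-1.1890]
Step 16: x=[0.6166] v=[-0.6903]
Step 17: x=[0.5913] v=[-0.1689]
Step 18: x=[0.6450] v=[0.3580]
First v>=0 after going negative at step 18, time=2.7000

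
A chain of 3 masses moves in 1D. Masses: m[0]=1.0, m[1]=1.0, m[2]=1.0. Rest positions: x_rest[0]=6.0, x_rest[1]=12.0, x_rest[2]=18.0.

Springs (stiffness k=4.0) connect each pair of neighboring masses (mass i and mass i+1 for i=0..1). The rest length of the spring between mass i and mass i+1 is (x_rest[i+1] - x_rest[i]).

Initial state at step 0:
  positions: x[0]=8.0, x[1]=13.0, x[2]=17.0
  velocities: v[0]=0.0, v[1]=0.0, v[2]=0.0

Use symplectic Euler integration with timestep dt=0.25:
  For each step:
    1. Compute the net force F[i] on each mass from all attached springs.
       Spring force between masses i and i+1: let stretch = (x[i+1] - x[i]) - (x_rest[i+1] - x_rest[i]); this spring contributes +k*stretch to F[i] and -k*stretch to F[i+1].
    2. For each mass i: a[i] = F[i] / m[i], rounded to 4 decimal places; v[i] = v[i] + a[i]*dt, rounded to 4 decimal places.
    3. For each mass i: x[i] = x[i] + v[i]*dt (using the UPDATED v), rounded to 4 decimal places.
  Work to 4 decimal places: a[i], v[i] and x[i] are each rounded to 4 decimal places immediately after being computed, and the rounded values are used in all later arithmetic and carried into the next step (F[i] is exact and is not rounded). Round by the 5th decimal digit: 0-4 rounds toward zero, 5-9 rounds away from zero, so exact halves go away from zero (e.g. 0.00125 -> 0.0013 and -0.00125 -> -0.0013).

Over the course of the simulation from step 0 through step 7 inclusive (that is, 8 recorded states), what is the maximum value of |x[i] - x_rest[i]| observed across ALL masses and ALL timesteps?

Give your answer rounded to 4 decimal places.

Answer: 2.0762

Derivation:
Step 0: x=[8.0000 13.0000 17.0000] v=[0.0000 0.0000 0.0000]
Step 1: x=[7.7500 12.7500 17.5000] v=[-1.0000 -1.0000 2.0000]
Step 2: x=[7.2500 12.4375 18.3125] v=[-2.0000 -1.2500 3.2500]
Step 3: x=[6.5469 12.2969 19.1563] v=[-2.8125 -0.5625 3.3750]
Step 4: x=[5.7813 12.4336 19.7852] v=[-3.0625 0.5469 2.5156]
Step 5: x=[5.1788 12.7452 20.0762] v=[-2.4102 1.2462 1.1640]
Step 6: x=[4.9679 12.9979 20.0345] v=[-0.8438 1.0108 -0.1670]
Step 7: x=[5.2645 13.0023 19.7336] v=[1.1862 0.0174 -1.2036]
Max displacement = 2.0762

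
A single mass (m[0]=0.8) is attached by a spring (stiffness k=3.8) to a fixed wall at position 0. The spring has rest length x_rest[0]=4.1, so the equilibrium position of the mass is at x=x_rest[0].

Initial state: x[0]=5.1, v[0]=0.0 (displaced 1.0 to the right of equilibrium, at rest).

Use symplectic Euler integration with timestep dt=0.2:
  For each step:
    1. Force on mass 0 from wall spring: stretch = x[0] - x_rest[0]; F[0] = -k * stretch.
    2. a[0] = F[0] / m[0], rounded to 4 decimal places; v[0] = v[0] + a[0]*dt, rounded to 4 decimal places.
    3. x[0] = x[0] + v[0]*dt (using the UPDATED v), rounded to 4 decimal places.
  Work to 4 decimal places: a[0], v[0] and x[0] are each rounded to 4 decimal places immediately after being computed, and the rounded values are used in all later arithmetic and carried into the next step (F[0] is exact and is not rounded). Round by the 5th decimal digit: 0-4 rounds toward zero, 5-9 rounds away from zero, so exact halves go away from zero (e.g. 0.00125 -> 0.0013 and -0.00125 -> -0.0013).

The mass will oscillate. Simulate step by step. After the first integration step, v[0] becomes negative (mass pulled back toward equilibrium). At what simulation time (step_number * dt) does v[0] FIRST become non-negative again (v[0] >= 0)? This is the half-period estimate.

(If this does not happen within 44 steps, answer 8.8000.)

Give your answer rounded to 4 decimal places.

Answer: 1.6000

Derivation:
Step 0: x=[5.1000] v=[0.0000]
Step 1: x=[4.9100] v=[-0.9500]
Step 2: x=[4.5661] v=[-1.7195]
Step 3: x=[4.1336] v=[-2.1623]
Step 4: x=[3.6948] v=[-2.1942]
Step 5: x=[3.3329] v=[-1.8093]
Step 6: x=[3.1168] v=[-1.0806]
Step 7: x=[3.0875] v=[-0.1466]
Step 8: x=[3.2506] v=[0.8153]
First v>=0 after going negative at step 8, time=1.6000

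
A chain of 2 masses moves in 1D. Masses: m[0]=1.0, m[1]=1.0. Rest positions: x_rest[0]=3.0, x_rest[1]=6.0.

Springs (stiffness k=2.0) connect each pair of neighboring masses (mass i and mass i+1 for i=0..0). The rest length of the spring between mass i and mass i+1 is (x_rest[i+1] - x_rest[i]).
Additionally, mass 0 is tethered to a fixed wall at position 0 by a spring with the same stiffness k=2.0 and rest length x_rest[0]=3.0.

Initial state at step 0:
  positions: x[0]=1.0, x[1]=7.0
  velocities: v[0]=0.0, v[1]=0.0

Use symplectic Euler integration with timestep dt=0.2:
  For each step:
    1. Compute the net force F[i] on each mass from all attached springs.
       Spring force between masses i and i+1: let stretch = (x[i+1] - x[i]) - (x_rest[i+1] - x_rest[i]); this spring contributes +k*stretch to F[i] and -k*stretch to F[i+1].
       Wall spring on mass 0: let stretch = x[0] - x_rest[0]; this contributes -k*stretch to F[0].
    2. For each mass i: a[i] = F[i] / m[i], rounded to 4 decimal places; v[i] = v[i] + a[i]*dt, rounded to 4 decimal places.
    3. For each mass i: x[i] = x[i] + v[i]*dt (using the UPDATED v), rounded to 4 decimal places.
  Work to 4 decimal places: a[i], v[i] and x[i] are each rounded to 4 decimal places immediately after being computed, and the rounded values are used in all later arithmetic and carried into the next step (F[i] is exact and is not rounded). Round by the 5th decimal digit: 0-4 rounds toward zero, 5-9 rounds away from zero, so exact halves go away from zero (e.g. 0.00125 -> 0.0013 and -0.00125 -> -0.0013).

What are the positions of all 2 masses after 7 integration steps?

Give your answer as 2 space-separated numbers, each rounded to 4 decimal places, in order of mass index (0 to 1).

Step 0: x=[1.0000 7.0000] v=[0.0000 0.0000]
Step 1: x=[1.4000 6.7600] v=[2.0000 -1.2000]
Step 2: x=[2.1168 6.3312] v=[3.5840 -2.1440]
Step 3: x=[3.0014 5.8052] v=[4.4230 -2.6298]
Step 4: x=[3.8702 5.2949] v=[4.3440 -2.5513]
Step 5: x=[4.5434 4.9107] v=[3.3658 -1.9212]
Step 6: x=[4.8825 4.7371] v=[1.6954 -0.8681]
Step 7: x=[4.8193 4.8151] v=[-0.3158 0.3901]

Answer: 4.8193 4.8151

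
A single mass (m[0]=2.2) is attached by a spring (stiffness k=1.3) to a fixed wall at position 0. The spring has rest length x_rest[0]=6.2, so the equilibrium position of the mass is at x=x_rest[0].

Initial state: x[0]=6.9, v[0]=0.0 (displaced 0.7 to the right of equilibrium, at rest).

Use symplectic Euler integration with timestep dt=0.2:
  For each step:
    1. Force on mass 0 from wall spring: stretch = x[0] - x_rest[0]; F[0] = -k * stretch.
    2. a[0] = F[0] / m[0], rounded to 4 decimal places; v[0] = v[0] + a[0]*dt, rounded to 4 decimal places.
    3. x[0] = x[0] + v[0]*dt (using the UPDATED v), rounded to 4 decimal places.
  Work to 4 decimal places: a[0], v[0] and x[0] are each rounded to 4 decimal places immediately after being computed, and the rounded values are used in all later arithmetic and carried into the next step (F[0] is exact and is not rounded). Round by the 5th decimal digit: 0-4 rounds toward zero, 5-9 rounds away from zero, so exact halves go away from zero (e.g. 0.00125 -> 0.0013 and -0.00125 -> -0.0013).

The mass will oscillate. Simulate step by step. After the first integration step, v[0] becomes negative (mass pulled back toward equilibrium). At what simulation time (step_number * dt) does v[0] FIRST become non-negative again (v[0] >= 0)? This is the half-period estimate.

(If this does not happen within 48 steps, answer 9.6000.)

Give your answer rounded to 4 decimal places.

Step 0: x=[6.9000] v=[0.0000]
Step 1: x=[6.8835] v=[-0.0827]
Step 2: x=[6.8508] v=[-0.1635]
Step 3: x=[6.8027] v=[-0.2404]
Step 4: x=[6.7404] v=[-0.3116]
Step 5: x=[6.6653] v=[-0.3755]
Step 6: x=[6.5792] v=[-0.4305]
Step 7: x=[6.4841] v=[-0.4753]
Step 8: x=[6.3823] v=[-0.5089]
Step 9: x=[6.2762] v=[-0.5304]
Step 10: x=[6.1683] v=[-0.5394]
Step 11: x=[6.0612] v=[-0.5357]
Step 12: x=[5.9573] v=[-0.5193]
Step 13: x=[5.8592] v=[-0.4906]
Step 14: x=[5.7691] v=[-0.4503]
Step 15: x=[5.6892] v=[-0.3994]
Step 16: x=[5.6214] v=[-0.3390]
Step 17: x=[5.5673] v=[-0.2706]
Step 18: x=[5.5281] v=[-0.1958]
Step 19: x=[5.5048] v=[-0.1164]
Step 20: x=[5.4980] v=[-0.0342]
Step 21: x=[5.5078] v=[0.0488]
First v>=0 after going negative at step 21, time=4.2000

Answer: 4.2000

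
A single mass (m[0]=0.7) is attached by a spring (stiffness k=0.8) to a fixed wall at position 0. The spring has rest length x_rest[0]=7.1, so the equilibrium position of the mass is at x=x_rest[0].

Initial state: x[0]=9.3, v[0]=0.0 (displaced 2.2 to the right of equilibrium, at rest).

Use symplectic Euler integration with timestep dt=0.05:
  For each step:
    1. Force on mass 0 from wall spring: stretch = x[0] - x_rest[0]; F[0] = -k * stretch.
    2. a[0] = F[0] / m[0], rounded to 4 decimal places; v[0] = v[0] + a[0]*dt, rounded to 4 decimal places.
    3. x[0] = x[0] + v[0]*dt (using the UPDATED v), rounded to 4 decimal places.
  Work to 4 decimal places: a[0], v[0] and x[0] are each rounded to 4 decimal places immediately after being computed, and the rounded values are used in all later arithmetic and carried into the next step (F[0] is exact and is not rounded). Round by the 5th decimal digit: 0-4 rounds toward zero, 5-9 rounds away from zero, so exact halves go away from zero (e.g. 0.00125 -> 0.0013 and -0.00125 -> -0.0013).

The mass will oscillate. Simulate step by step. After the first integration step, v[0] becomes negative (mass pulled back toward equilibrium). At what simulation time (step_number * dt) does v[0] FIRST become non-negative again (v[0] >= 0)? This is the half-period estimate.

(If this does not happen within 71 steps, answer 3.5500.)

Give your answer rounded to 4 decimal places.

Step 0: x=[9.3000] v=[0.0000]
Step 1: x=[9.2937] v=[-0.1257]
Step 2: x=[9.2811] v=[-0.2511]
Step 3: x=[9.2623] v=[-0.3757]
Step 4: x=[9.2373] v=[-0.4993]
Step 5: x=[9.2062] v=[-0.6214]
Step 6: x=[9.1691] v=[-0.7418]
Step 7: x=[9.1261] v=[-0.8600]
Step 8: x=[9.0773] v=[-0.9758]
Step 9: x=[9.0229] v=[-1.0888]
Step 10: x=[8.9630] v=[-1.1987]
Step 11: x=[8.8977] v=[-1.3052]
Step 12: x=[8.8273] v=[-1.4079]
Step 13: x=[8.7520] v=[-1.5066]
Step 14: x=[8.6720] v=[-1.6010]
Step 15: x=[8.5875] v=[-1.6908]
Step 16: x=[8.4987] v=[-1.7758]
Step 17: x=[8.4059] v=[-1.8557]
Step 18: x=[8.3094] v=[-1.9303]
Step 19: x=[8.2094] v=[-1.9994]
Step 20: x=[8.1063] v=[-2.0628]
Step 21: x=[8.0003] v=[-2.1203]
Step 22: x=[7.8917] v=[-2.1717]
Step 23: x=[7.7809] v=[-2.2169]
Step 24: x=[7.6681] v=[-2.2558]
Step 25: x=[7.5537] v=[-2.2883]
Step 26: x=[7.4380] v=[-2.3142]
Step 27: x=[7.3213] v=[-2.3335]
Step 28: x=[7.2040] v=[-2.3461]
Step 29: x=[7.0864] v=[-2.3520]
Step 30: x=[6.9688] v=[-2.3512]
Step 31: x=[6.8516] v=[-2.3437]
Step 32: x=[6.7351] v=[-2.3295]
Step 33: x=[6.6197] v=[-2.3087]
Step 34: x=[6.5056] v=[-2.2813]
Step 35: x=[6.3932] v=[-2.2473]
Step 36: x=[6.2829] v=[-2.2069]
Step 37: x=[6.1749] v=[-2.1602]
Step 38: x=[6.0695] v=[-2.1073]
Step 39: x=[5.9671] v=[-2.0484]
Step 40: x=[5.8679] v=[-1.9837]
Step 41: x=[5.7722] v=[-1.9133]
Step 42: x=[5.6803] v=[-1.8374]
Step 43: x=[5.5925] v=[-1.7563]
Step 44: x=[5.5090] v=[-1.6702]
Step 45: x=[5.4300] v=[-1.5793]
Step 46: x=[5.3558] v=[-1.4839]
Step 47: x=[5.2866] v=[-1.3842]
Step 48: x=[5.2226] v=[-1.2806]
Step 49: x=[5.1639] v=[-1.1733]
Step 50: x=[5.1108] v=[-1.0627]
Step 51: x=[5.0634] v=[-0.9490]
Step 52: x=[5.0218] v=[-0.8326]
Step 53: x=[4.9861] v=[-0.7138]
Step 54: x=[4.9565] v=[-0.5930]
Step 55: x=[4.9330] v=[-0.4705]
Step 56: x=[4.9157] v=[-0.3467]
Step 57: x=[4.9046] v=[-0.2219]
Step 58: x=[4.8998] v=[-0.0965]
Step 59: x=[4.9013] v=[0.0292]
First v>=0 after going negative at step 59, time=2.9500

Answer: 2.9500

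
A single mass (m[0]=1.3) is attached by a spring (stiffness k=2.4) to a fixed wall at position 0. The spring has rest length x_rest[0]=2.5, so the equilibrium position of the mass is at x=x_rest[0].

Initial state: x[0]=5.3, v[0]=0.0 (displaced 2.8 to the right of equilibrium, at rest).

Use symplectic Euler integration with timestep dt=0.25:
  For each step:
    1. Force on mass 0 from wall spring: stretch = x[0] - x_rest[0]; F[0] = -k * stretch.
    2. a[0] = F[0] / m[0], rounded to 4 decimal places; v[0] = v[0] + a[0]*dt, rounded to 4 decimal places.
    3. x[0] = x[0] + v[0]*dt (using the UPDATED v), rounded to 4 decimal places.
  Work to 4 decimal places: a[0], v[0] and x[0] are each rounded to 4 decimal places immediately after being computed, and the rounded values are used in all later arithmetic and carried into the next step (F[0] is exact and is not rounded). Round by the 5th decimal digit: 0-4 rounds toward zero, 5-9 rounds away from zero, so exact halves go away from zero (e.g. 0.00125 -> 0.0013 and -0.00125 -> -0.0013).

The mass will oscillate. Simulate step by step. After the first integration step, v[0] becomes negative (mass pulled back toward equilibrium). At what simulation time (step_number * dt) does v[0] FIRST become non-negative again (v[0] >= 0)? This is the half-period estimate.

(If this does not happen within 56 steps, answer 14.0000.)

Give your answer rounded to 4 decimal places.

Step 0: x=[5.3000] v=[0.0000]
Step 1: x=[4.9769] v=[-1.2923]
Step 2: x=[4.3680] v=[-2.4355]
Step 3: x=[3.5436] v=[-3.2977]
Step 4: x=[2.5988] v=[-3.7794]
Step 5: x=[1.6426] v=[-3.8250]
Step 6: x=[0.7853] v=[-3.4293]
Step 7: x=[0.1258] v=[-2.6379]
Step 8: x=[-0.2597] v=[-1.5421]
Step 9: x=[-0.3268] v=[-0.2684]
Step 10: x=[-0.0677] v=[1.0363]
First v>=0 after going negative at step 10, time=2.5000

Answer: 2.5000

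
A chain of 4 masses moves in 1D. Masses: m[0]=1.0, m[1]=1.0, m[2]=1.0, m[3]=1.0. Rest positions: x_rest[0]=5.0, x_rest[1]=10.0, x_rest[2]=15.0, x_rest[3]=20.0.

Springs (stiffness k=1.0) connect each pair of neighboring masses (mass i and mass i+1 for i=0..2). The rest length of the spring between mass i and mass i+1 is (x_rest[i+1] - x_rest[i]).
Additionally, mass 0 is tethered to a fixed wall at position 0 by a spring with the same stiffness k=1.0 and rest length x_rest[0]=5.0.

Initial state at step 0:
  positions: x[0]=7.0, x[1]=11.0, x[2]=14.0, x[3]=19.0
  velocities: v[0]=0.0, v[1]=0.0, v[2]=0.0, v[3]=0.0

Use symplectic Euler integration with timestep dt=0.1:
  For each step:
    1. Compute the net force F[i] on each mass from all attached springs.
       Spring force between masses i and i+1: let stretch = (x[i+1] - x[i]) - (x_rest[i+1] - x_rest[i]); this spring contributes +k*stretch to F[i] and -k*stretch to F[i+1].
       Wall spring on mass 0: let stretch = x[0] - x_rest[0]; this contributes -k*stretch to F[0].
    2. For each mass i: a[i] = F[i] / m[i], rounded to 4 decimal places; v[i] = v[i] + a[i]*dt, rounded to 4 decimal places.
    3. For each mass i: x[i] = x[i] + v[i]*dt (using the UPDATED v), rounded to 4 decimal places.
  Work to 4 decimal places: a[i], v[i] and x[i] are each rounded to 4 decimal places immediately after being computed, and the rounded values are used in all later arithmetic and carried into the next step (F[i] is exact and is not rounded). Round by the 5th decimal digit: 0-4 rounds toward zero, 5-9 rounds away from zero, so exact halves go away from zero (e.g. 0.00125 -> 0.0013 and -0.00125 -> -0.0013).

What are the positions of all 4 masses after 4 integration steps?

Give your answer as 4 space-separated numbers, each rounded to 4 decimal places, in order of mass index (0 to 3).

Step 0: x=[7.0000 11.0000 14.0000 19.0000] v=[0.0000 0.0000 0.0000 0.0000]
Step 1: x=[6.9700 10.9900 14.0200 19.0000] v=[-0.3000 -0.1000 0.2000 0.0000]
Step 2: x=[6.9105 10.9701 14.0595 19.0002] v=[-0.5950 -0.1990 0.3950 0.0020]
Step 3: x=[6.8225 10.9405 14.1175 19.0010] v=[-0.8801 -0.2960 0.5801 0.0079]
Step 4: x=[6.7074 10.9015 14.1926 19.0030] v=[-1.1506 -0.3901 0.7508 0.0196]

Answer: 6.7074 10.9015 14.1926 19.0030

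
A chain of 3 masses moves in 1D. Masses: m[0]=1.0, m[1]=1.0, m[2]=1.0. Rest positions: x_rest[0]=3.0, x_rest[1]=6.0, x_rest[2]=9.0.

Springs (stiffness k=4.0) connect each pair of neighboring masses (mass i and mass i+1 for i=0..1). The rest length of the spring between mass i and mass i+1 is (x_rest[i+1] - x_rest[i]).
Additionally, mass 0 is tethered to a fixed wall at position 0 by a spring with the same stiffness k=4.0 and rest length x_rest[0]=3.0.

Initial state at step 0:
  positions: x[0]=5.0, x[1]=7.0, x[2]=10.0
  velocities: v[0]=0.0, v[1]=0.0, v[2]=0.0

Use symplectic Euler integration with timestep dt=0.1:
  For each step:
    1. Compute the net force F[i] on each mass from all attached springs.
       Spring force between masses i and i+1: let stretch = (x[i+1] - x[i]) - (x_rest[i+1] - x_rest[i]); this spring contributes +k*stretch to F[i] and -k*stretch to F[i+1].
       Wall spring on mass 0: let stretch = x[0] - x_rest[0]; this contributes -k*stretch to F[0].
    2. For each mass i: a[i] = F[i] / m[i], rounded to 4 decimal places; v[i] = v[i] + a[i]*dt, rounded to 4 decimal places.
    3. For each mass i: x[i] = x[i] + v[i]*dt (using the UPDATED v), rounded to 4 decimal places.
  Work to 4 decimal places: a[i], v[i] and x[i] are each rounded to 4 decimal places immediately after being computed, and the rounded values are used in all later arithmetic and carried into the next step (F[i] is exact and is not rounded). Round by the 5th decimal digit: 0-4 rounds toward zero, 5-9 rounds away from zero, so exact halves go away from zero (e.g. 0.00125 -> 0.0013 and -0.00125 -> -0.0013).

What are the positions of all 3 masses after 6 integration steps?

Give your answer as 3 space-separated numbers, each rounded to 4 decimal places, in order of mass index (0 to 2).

Step 0: x=[5.0000 7.0000 10.0000] v=[0.0000 0.0000 0.0000]
Step 1: x=[4.8800 7.0400 10.0000] v=[-1.2000 0.4000 0.0000]
Step 2: x=[4.6512 7.1120 10.0016] v=[-2.2880 0.7200 0.0160]
Step 3: x=[4.3348 7.2012 10.0076] v=[-3.1642 0.8915 0.0602]
Step 4: x=[3.9596 7.2880 10.0214] v=[-3.7516 0.8675 0.1376]
Step 5: x=[3.5592 7.3510 10.0458] v=[-4.0041 0.6295 0.2442]
Step 6: x=[3.1681 7.3701 10.0824] v=[-3.9111 0.1907 0.3663]

Answer: 3.1681 7.3701 10.0824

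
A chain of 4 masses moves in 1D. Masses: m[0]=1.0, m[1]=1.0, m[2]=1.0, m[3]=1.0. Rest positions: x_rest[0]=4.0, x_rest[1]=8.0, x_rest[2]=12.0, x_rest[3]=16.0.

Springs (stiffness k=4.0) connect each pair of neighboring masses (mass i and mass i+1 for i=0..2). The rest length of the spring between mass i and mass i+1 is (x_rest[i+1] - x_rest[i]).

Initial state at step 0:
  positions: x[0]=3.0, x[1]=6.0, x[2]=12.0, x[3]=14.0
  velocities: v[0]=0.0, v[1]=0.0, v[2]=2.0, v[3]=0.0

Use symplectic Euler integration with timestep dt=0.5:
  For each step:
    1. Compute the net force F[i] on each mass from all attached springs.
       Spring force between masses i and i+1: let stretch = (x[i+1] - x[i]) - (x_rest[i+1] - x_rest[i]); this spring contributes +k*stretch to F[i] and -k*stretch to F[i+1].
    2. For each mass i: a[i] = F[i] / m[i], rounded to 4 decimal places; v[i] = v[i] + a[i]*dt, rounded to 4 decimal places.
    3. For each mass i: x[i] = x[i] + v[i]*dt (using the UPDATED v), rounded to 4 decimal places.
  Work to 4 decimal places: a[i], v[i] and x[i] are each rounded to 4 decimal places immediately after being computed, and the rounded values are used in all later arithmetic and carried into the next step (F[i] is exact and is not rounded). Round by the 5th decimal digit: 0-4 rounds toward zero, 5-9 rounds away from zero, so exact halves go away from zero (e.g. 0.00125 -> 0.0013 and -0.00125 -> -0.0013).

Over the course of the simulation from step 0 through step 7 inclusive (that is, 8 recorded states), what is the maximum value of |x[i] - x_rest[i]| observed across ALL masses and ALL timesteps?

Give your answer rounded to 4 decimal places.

Step 0: x=[3.0000 6.0000 12.0000 14.0000] v=[0.0000 0.0000 2.0000 0.0000]
Step 1: x=[2.0000 9.0000 9.0000 16.0000] v=[-2.0000 6.0000 -6.0000 4.0000]
Step 2: x=[4.0000 5.0000 13.0000 15.0000] v=[4.0000 -8.0000 8.0000 -2.0000]
Step 3: x=[3.0000 8.0000 11.0000 16.0000] v=[-2.0000 6.0000 -4.0000 2.0000]
Step 4: x=[3.0000 9.0000 11.0000 16.0000] v=[0.0000 2.0000 0.0000 0.0000]
Step 5: x=[5.0000 6.0000 14.0000 15.0000] v=[4.0000 -6.0000 6.0000 -2.0000]
Step 6: x=[4.0000 10.0000 10.0000 17.0000] v=[-2.0000 8.0000 -8.0000 4.0000]
Step 7: x=[5.0000 8.0000 13.0000 16.0000] v=[2.0000 -4.0000 6.0000 -2.0000]
Max displacement = 3.0000

Answer: 3.0000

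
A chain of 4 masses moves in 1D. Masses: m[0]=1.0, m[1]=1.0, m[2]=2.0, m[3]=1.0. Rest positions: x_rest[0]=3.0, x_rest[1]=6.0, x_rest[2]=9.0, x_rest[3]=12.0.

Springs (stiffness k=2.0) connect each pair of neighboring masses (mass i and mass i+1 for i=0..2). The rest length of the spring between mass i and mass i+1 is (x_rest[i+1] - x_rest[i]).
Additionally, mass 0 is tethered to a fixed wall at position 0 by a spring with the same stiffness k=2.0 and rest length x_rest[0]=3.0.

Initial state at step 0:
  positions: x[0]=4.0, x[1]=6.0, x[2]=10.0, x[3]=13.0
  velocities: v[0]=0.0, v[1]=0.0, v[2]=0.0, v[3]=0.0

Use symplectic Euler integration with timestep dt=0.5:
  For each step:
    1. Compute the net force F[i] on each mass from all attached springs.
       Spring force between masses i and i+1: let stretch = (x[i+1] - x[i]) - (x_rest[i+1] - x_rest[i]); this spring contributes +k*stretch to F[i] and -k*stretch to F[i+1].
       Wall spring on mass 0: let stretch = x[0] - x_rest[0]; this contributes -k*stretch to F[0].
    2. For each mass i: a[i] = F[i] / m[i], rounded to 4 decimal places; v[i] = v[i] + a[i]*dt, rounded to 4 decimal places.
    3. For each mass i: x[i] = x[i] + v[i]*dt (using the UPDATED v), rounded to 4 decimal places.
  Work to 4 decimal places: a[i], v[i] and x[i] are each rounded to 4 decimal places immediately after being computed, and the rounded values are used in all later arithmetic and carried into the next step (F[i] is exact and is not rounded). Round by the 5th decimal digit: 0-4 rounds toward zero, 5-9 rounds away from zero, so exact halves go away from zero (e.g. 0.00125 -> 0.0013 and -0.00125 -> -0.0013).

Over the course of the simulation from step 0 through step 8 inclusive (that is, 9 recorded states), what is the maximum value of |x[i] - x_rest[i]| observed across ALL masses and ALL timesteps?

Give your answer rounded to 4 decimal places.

Step 0: x=[4.0000 6.0000 10.0000 13.0000] v=[0.0000 0.0000 0.0000 0.0000]
Step 1: x=[3.0000 7.0000 9.7500 13.0000] v=[-2.0000 2.0000 -0.5000 0.0000]
Step 2: x=[2.5000 7.3750 9.6250 12.8750] v=[-1.0000 0.7500 -0.2500 -0.2500]
Step 3: x=[3.1875 6.4375 9.7500 12.6250] v=[1.3750 -1.8750 0.2500 -0.5000]
Step 4: x=[3.9063 5.5313 9.7657 12.4375] v=[1.4375 -1.8125 0.0313 -0.3750]
Step 5: x=[3.4844 5.9298 9.3907 12.4141] v=[-0.8438 0.7969 -0.7500 -0.0468]
Step 6: x=[2.5430 6.8360 8.9063 12.3790] v=[-1.8828 1.8124 -0.9688 -0.0702]
Step 7: x=[2.4766 6.6309 8.7725 12.1076] v=[-0.1328 -0.4103 -0.2676 -0.5429]
Step 8: x=[3.2491 5.4194 8.9371 11.6686] v=[1.5449 -2.4230 0.3292 -0.8780]
Max displacement = 1.3750

Answer: 1.3750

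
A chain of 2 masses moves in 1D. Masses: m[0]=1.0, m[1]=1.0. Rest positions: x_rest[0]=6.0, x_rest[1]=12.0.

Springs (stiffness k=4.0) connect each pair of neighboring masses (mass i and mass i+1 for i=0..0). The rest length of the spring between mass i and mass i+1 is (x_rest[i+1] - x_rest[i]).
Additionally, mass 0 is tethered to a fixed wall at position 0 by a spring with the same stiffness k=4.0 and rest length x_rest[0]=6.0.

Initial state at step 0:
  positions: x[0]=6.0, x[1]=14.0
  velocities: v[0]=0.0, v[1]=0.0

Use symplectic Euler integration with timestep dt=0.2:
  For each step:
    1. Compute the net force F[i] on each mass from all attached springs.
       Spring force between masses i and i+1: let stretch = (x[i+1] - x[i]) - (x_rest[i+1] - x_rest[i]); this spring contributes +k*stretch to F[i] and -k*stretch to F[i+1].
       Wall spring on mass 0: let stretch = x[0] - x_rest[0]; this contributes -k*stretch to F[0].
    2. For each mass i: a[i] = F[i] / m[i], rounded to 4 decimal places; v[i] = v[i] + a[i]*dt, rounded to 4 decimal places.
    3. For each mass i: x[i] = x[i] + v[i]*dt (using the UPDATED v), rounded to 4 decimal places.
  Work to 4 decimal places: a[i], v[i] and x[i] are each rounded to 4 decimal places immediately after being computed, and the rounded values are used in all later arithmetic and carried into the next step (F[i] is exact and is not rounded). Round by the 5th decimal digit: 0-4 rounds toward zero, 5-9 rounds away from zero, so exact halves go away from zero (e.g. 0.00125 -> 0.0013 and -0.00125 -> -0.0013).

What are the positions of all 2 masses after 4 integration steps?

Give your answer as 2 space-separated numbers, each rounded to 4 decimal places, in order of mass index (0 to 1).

Step 0: x=[6.0000 14.0000] v=[0.0000 0.0000]
Step 1: x=[6.3200 13.6800] v=[1.6000 -1.6000]
Step 2: x=[6.8064 13.1424] v=[2.4320 -2.6880]
Step 3: x=[7.2175 12.5510] v=[2.0557 -2.9568]
Step 4: x=[7.3272 12.0663] v=[0.5485 -2.4236]

Answer: 7.3272 12.0663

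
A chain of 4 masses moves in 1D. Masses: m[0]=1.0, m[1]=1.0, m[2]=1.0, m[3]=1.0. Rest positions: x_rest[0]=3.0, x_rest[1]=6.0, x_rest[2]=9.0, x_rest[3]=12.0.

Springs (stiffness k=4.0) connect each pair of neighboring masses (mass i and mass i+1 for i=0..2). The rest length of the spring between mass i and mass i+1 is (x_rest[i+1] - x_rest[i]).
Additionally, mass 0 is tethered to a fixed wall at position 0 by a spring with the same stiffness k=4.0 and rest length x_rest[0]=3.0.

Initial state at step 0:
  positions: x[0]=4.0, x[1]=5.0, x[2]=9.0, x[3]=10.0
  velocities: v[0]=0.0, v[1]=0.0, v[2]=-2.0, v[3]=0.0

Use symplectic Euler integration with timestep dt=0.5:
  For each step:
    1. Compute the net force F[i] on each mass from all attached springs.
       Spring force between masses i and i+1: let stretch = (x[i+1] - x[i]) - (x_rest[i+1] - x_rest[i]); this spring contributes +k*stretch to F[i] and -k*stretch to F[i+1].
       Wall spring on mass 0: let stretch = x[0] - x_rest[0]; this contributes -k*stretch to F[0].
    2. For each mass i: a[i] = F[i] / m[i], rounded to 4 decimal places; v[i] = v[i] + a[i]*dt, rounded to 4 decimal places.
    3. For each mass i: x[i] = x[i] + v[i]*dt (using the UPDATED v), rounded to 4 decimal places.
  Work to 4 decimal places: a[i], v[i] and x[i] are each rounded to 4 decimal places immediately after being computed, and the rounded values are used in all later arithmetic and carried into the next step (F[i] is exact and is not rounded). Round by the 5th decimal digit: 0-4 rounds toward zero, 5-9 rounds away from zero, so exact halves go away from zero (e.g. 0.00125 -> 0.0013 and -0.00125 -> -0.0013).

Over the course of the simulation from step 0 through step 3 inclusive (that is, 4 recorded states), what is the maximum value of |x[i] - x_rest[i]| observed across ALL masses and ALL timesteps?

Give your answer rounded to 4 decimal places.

Answer: 5.0000

Derivation:
Step 0: x=[4.0000 5.0000 9.0000 10.0000] v=[0.0000 0.0000 -2.0000 0.0000]
Step 1: x=[1.0000 8.0000 5.0000 12.0000] v=[-6.0000 6.0000 -8.0000 4.0000]
Step 2: x=[4.0000 1.0000 11.0000 10.0000] v=[6.0000 -14.0000 12.0000 -4.0000]
Step 3: x=[0.0000 7.0000 6.0000 12.0000] v=[-8.0000 12.0000 -10.0000 4.0000]
Max displacement = 5.0000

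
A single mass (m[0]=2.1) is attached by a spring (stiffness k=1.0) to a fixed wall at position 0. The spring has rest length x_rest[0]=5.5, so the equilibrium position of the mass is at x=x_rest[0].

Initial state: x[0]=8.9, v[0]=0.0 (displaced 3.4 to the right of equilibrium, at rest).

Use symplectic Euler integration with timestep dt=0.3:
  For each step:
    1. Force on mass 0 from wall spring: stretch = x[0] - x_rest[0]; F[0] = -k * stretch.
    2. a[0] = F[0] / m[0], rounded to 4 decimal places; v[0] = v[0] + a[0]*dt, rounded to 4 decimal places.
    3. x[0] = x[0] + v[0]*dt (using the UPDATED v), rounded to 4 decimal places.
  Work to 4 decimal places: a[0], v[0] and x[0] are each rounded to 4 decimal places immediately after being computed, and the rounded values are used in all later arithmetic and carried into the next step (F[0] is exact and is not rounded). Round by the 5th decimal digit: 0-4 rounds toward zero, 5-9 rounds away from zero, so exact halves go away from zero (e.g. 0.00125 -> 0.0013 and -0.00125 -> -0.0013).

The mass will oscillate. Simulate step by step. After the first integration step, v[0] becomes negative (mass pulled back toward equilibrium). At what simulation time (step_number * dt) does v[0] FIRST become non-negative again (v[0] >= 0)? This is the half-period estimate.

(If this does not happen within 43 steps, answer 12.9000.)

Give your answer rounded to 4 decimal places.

Answer: 4.8000

Derivation:
Step 0: x=[8.9000] v=[0.0000]
Step 1: x=[8.7543] v=[-0.4857]
Step 2: x=[8.4691] v=[-0.9506]
Step 3: x=[8.0567] v=[-1.3748]
Step 4: x=[7.5347] v=[-1.7401]
Step 5: x=[6.9255] v=[-2.0308]
Step 6: x=[6.2552] v=[-2.2344]
Step 7: x=[5.5525] v=[-2.3423]
Step 8: x=[4.8476] v=[-2.3498]
Step 9: x=[4.1706] v=[-2.2566]
Step 10: x=[3.5506] v=[-2.0667]
Step 11: x=[3.0141] v=[-1.7882]
Step 12: x=[2.5842] v=[-1.4331]
Step 13: x=[2.2792] v=[-1.0166]
Step 14: x=[2.1123] v=[-0.5565]
Step 15: x=[2.0906] v=[-0.0725]
Step 16: x=[2.2150] v=[0.4146]
First v>=0 after going negative at step 16, time=4.8000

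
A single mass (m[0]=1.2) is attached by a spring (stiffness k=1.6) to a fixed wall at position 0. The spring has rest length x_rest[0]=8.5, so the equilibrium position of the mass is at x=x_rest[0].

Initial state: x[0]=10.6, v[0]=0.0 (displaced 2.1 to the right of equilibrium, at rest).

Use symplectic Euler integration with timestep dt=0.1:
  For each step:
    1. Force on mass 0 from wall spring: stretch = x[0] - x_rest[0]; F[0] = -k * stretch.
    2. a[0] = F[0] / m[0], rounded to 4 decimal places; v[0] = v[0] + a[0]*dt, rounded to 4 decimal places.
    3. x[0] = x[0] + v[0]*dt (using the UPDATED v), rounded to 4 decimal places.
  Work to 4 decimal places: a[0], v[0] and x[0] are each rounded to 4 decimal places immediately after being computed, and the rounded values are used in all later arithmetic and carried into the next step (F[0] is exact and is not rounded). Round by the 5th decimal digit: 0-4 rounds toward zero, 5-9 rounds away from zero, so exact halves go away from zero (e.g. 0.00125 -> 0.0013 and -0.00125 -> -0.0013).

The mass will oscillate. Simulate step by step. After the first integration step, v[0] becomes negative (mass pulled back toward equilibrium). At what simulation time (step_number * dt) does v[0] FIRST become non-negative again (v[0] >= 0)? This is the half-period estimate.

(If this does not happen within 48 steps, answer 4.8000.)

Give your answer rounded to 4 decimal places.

Step 0: x=[10.6000] v=[0.0000]
Step 1: x=[10.5720] v=[-0.2800]
Step 2: x=[10.5164] v=[-0.5563]
Step 3: x=[10.4339] v=[-0.8252]
Step 4: x=[10.3256] v=[-1.0831]
Step 5: x=[10.1930] v=[-1.3265]
Step 6: x=[10.0378] v=[-1.5522]
Step 7: x=[9.8621] v=[-1.7572]
Step 8: x=[9.6682] v=[-1.9388]
Step 9: x=[9.4587] v=[-2.0946]
Step 10: x=[9.2365] v=[-2.2224]
Step 11: x=[9.0044] v=[-2.3206]
Step 12: x=[8.7656] v=[-2.3879]
Step 13: x=[8.5233] v=[-2.4233]
Step 14: x=[8.2807] v=[-2.4264]
Step 15: x=[8.0410] v=[-2.3972]
Step 16: x=[7.8074] v=[-2.3360]
Step 17: x=[7.5830] v=[-2.2437]
Step 18: x=[7.3709] v=[-2.1214]
Step 19: x=[7.1738] v=[-1.9709]
Step 20: x=[6.9944] v=[-1.7941]
Step 21: x=[6.8351] v=[-1.5934]
Step 22: x=[6.6980] v=[-1.3714]
Step 23: x=[6.5849] v=[-1.1311]
Step 24: x=[6.4973] v=[-0.8758]
Step 25: x=[6.4364] v=[-0.6088]
Step 26: x=[6.4030] v=[-0.3337]
Step 27: x=[6.3976] v=[-0.0541]
Step 28: x=[6.4202] v=[0.2262]
First v>=0 after going negative at step 28, time=2.8000

Answer: 2.8000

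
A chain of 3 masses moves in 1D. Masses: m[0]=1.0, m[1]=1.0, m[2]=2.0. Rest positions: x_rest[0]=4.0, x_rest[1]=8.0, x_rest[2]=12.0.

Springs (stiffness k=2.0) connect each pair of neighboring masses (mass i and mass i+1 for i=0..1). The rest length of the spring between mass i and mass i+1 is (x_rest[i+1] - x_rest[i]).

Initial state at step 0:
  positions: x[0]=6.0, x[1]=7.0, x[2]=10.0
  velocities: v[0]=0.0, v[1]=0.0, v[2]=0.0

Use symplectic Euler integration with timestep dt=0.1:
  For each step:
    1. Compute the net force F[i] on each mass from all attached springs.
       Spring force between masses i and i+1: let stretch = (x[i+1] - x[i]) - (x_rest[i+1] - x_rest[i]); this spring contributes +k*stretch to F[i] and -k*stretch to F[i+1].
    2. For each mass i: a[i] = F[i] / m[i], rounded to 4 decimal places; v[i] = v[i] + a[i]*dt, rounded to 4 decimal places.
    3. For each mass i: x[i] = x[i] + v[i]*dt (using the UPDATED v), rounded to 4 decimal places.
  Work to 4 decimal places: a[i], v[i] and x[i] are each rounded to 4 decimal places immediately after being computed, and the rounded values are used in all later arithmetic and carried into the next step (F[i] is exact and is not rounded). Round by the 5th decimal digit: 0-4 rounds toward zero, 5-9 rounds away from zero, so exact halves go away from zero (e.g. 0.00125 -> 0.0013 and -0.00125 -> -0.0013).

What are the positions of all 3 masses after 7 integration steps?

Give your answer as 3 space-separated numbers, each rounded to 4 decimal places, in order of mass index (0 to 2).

Step 0: x=[6.0000 7.0000 10.0000] v=[0.0000 0.0000 0.0000]
Step 1: x=[5.9400 7.0400 10.0100] v=[-0.6000 0.4000 0.1000]
Step 2: x=[5.8220 7.1174 10.0303] v=[-1.1800 0.7740 0.2030]
Step 3: x=[5.6499 7.2272 10.0615] v=[-1.7209 1.0975 0.3117]
Step 4: x=[5.4294 7.3621 10.1043] v=[-2.2054 1.3489 0.4283]
Step 5: x=[5.1675 7.5132 10.1597] v=[-2.6189 1.5108 0.5541]
Step 6: x=[4.8725 7.6703 10.2287] v=[-2.9498 1.5710 0.6895]
Step 7: x=[4.5535 7.8226 10.3121] v=[-3.1902 1.5231 0.8337]

Answer: 4.5535 7.8226 10.3121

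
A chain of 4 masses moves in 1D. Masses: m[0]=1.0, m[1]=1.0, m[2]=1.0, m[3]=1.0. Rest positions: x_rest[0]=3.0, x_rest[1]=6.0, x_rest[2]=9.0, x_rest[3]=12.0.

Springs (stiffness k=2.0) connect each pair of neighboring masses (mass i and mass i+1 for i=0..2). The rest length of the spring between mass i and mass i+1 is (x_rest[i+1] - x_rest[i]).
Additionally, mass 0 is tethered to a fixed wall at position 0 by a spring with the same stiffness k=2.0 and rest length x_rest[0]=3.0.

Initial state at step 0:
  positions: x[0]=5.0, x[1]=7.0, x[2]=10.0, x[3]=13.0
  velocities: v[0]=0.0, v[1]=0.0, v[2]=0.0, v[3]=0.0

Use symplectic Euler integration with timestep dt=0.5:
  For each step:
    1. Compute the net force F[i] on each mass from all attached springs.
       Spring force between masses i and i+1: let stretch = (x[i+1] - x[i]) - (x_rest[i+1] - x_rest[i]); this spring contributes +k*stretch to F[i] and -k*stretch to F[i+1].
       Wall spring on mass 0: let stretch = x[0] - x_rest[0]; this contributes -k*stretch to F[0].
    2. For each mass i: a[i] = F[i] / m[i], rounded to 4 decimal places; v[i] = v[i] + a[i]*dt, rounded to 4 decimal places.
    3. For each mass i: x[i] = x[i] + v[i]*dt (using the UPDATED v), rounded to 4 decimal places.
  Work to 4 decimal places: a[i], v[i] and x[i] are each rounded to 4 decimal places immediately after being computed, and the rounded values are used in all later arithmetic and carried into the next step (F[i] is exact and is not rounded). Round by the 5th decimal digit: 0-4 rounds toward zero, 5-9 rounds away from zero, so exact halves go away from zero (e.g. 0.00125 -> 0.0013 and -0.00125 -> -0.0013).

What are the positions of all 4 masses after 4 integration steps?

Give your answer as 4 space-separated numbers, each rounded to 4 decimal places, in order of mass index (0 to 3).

Step 0: x=[5.0000 7.0000 10.0000 13.0000] v=[0.0000 0.0000 0.0000 0.0000]
Step 1: x=[3.5000 7.5000 10.0000 13.0000] v=[-3.0000 1.0000 0.0000 0.0000]
Step 2: x=[2.2500 7.2500 10.2500 13.0000] v=[-2.5000 -0.5000 0.5000 0.0000]
Step 3: x=[2.3750 6.0000 10.3750 13.1250] v=[0.2500 -2.5000 0.2500 0.2500]
Step 4: x=[3.1250 5.1250 9.6875 13.3750] v=[1.5000 -1.7500 -1.3750 0.5000]

Answer: 3.1250 5.1250 9.6875 13.3750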